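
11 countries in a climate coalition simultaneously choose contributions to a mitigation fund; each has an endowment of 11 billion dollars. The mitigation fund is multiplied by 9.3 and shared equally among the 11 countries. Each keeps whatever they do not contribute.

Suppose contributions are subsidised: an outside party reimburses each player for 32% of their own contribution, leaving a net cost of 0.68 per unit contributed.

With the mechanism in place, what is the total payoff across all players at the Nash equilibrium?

1164.02 billion dollars

The effective private return per unit is now (9.3/11) / 0.68 = 1.2433 > 1, so every player's dominant strategy flips to full contribution.
So the Nash equilibrium is full contribution by all 11; the group earns 11 × (11 × 0.32 + 9.3 × 11) = 1164.02.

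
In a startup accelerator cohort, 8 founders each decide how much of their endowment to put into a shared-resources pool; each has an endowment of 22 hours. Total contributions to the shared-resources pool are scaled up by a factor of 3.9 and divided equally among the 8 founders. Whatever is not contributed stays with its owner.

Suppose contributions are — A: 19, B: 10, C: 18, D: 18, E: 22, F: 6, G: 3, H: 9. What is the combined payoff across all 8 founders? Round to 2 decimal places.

Total contributed: 19 + 10 + 18 + 18 + 22 + 6 + 3 + 9 = 105; total kept: 8 × 22 − 105 = 71.
The shared-resources pool pays out 3.9 × 105 = 409.50 in aggregate.
Group total = 71 + 409.50 = 480.50.

480.50 hours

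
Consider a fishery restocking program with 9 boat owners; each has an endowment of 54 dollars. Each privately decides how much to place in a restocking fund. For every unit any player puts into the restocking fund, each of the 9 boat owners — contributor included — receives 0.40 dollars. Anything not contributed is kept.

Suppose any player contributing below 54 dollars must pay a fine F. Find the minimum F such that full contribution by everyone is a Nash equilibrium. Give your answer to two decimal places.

Given the others contribute fully, the best deviation is to contribute 0 (any partial contribution still incurs the fine and gives up units whose private return 0.40 is below 1).
Deviating from 54 to 0 saves 54 dollars but forfeits the deviator's share of the drop in the restocking fund: 0.40 × 54 = 21.60.
So the deviation gain is 54 − 21.60 = 32.40, and the fine must be at least 32.40 dollars to wipe it out.

32.40 dollars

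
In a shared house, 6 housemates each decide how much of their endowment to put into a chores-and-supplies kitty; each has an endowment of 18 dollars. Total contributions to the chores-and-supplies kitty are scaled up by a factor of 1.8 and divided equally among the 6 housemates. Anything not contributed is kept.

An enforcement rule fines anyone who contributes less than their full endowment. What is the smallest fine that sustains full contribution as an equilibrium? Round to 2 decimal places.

12.60 dollars

Given the others contribute fully, the best deviation is to contribute 0 (any partial contribution still incurs the fine and gives up units whose private return 0.3000 is below 1).
Deviating from 18 to 0 saves 18 dollars but forfeits the deviator's share of the drop in the chores-and-supplies kitty: 1.8/6 × 18 = 5.40.
So the deviation gain is 18 − 5.40 = 12.60, and the fine must be at least 12.60 dollars to wipe it out.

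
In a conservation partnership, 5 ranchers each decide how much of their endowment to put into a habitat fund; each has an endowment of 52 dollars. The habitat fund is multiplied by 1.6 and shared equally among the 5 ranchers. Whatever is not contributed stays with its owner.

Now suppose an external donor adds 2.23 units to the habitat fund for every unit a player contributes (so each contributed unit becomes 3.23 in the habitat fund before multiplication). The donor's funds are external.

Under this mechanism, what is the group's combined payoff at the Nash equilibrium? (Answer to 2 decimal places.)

With the mechanism, a contributed unit returns 1.6 × 3.23 / 5 = 1.0336 per unit of net cost to the contributor — now above 1 — so contributing fully is weakly dominant for every player.
At the Nash equilibrium everyone contributes 52. Group total payoff = 1.6 × 3.23 × 260 = 1343.68.

1343.68 dollars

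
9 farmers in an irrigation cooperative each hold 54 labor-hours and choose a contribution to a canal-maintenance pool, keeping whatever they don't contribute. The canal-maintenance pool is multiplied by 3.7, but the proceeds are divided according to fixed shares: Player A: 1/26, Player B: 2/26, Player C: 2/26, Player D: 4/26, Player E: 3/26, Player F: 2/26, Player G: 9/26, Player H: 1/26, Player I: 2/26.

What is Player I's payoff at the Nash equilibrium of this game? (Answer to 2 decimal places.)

69.37 labor-hours

Player j's private return per contributed unit is 3.7 × (j's share). Contributing is weakly dominant for j when that share is at least 1/3.7 = 0.2703, and contributing 0 is dominant otherwise.
Player G alone (share 9/26) is above the threshold, contributing 54; the remaining 8 contribute 0. Total contributed: 54.
Player I keeps 54 and receives 3.7 × 54 × 2/26 = 15.37 from the canal-maintenance pool, for a payoff of 69.37.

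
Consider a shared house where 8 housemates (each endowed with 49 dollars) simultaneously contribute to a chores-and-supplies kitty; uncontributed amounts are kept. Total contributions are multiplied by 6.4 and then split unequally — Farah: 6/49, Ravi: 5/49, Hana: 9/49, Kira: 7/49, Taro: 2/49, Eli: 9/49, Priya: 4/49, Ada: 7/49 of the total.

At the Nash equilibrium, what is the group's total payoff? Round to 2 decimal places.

A player with share s gets back 6.4·s per unit contributed, so full contribution is dominant for anyone with s > 1/6.4 = 0.1563 and zero contribution is dominant for anyone below.
Hana and Eli are above the threshold, contributing 49 each; the remaining 6 contribute 0. Total contributed: 98.
The chores-and-supplies kitty pays out 6.4 × 98 = 627.20 in total (split across the unequal shares, but the aggregate is all that matters for the group sum).
The 6 free-riders keep 49 each, adding 294. Group total = 294 + 627.20 = 921.20.

921.20 dollars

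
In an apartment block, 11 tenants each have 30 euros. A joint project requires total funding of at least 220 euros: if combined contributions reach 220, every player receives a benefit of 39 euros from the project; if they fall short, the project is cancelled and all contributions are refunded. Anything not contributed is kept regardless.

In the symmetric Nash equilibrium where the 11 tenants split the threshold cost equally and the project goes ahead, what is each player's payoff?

49 euros

Equal share of the threshold: 220/11 = 20.
At this profile no one gains by cutting their contribution: any cut drops the total below 220, the project is cancelled, contributions are refunded, and the deviator ends with 30, which is less than 30 − 20 + 39 = 49. Contributing more than 20 just wastes the excess. So contributing exactly 20 is a best response.
Each player's payoff: 30 − 20 + 39 = 49.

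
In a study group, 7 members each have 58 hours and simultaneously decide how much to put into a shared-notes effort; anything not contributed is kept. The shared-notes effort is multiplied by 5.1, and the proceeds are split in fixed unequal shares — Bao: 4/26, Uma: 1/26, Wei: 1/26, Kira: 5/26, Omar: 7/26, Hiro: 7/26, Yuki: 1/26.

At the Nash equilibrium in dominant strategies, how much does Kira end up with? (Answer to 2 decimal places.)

Each unit j contributes comes back to j as 5.1 × (j's share), so j prefers to contribute only if that share exceeds 1/5.1 = 0.1961; otherwise keeping the unit dominates.
The shares above 0.1961 belong to Omar and Hiro, contributing 58 each; the remaining 5 contribute 0. Total contributed: 116.
Kira keeps 58 and receives 5.1 × 116 × 5/26 = 113.77 from the shared-notes effort, for a payoff of 171.77.

171.77 hours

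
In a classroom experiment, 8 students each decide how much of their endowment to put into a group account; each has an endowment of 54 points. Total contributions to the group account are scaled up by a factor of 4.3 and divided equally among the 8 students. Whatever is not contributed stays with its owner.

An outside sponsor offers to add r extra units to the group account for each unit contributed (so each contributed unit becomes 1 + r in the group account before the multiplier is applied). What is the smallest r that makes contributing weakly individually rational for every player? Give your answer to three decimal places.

0.860

With matching at rate r, one contributed unit becomes (1 + r) in the group account and returns 4.3 × (1 + r) / 8 to the contributor.
Setting this equal to 1: 1 + r = 8/4.3 = 1.8605.
So the minimum matching rate is r = 1.8605 − 1 = 0.860.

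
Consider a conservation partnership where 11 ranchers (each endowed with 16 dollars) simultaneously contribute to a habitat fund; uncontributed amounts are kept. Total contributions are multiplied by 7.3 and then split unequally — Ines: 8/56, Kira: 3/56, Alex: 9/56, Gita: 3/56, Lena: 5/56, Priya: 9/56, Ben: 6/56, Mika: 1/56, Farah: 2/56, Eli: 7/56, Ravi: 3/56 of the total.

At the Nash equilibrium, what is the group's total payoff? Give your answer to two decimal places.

478.40 dollars

A player with share s gets back 7.3·s per unit contributed, so full contribution is dominant for anyone with s > 1/7.3 = 0.1370 and zero contribution is dominant for anyone below.
The shares above 0.1370 belong to Ines, Alex and Priya, contributing 16 each; the remaining 8 contribute 0. Total contributed: 48.
The habitat fund pays out 7.3 × 48 = 350.40 in total (split across the unequal shares, but the aggregate is all that matters for the group sum).
The 8 free-riders keep 16 each, adding 128. Group total = 128 + 350.40 = 478.40.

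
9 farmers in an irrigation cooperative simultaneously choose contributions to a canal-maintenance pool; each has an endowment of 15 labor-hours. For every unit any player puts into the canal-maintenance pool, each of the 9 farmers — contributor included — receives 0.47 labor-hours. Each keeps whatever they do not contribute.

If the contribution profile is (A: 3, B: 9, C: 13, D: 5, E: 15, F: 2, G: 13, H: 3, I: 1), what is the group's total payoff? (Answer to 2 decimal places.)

Total contributed: 3 + 9 + 13 + 5 + 15 + 2 + 13 + 3 + 1 = 64; total kept: 9 × 15 − 64 = 71.
The canal-maintenance pool pays out 0.47 × 9 × 64 = 270.72 in aggregate.
Group total = 71 + 270.72 = 341.72.

341.72 labor-hours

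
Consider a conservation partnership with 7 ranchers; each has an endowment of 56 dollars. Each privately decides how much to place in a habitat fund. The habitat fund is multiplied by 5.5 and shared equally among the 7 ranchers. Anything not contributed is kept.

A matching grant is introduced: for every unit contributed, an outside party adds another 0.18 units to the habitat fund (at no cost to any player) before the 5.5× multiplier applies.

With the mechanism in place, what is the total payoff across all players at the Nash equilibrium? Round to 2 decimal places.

Even with the mechanism, each unit contributed returns only 5.5 × 1.18 / 7 = 0.9271 per unit of net cost, so contributing nothing is still dominant.
At the Nash equilibrium no one contributes; group total payoff = 7 × 56 = 392.

392.00 dollars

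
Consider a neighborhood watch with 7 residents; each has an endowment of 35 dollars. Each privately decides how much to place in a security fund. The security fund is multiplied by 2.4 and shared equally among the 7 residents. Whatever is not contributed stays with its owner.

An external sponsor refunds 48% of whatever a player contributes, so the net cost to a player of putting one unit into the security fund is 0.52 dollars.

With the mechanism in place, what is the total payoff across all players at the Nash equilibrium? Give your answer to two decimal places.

245.00 dollars

The effective private return is (2.4/7) / 0.52 = 0.6593, which is still under 1, so the mechanism doesn't change anyone's dominant strategy: zero contribution.
Everyone keeps their endowment and the group total is 7 × 35 = 245.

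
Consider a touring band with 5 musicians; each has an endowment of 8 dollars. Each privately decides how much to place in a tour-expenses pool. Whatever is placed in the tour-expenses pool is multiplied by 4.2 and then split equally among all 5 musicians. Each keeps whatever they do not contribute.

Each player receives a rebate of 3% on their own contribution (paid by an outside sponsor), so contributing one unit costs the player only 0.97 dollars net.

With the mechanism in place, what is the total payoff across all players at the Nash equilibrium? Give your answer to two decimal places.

40.00 dollars

Even with the mechanism, each unit contributed returns only (4.2/5) / 0.97 = 0.8660 per unit of net cost, so contributing nothing is still dominant.
At the Nash equilibrium no one contributes; group total payoff = 5 × 8 = 40.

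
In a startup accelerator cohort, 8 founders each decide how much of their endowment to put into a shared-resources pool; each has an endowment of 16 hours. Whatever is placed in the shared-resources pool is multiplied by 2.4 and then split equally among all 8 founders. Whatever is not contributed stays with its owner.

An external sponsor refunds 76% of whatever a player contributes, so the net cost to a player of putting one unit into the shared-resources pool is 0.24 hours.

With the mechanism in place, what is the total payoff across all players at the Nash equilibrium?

404.48 hours

Under the mechanism each unit contributed yields (2.4/8) / 0.24 = 1.2500 back to its contributor per unit of net cost, which exceeds 1, making full contribution the dominant choice for everyone.
At the Nash equilibrium everyone contributes 16. Group total payoff = 8 × (16 × 0.76 + 2.4 × 16) = 404.48.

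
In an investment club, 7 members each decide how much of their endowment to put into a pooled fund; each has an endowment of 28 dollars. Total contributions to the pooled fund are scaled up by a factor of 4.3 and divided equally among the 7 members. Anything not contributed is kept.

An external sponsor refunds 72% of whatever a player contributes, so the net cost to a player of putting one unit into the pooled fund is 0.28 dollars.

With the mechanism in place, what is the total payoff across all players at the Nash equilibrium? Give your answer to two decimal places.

983.92 dollars

The effective private return per unit is now (4.3/7) / 0.28 = 2.1939 > 1, so every player's dominant strategy flips to full contribution.
So the Nash equilibrium is full contribution by all 7; the group earns 7 × (28 × 0.72 + 4.3 × 28) = 983.92.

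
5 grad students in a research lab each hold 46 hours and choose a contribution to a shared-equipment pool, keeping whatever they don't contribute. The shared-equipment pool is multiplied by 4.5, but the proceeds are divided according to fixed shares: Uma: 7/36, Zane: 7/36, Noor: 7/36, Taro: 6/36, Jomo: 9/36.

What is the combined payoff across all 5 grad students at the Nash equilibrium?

Player j's private return per contributed unit is 4.5 × (j's share). Contributing is weakly dominant for j when that share is at least 1/4.5 = 0.2222, and contributing 0 is dominant otherwise.
Only Jomo (9/36) clears that bar, contributing 46; the remaining 4 contribute 0. Total contributed: 46.
The shared-equipment pool pays out 4.5 × 46 = 207.00 in total (split across the unequal shares, but the aggregate is all that matters for the group sum).
The 4 free-riders keep 46 each, adding 184. Group total = 184 + 207.00 = 391.00.

391.00 hours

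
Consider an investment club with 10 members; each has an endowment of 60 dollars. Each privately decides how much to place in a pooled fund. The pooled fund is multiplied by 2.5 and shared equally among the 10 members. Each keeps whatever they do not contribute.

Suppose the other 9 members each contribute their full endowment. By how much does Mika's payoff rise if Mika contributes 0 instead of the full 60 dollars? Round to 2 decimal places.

Switching from a contribution of 60 to 0 lets Mika keep an extra 60 dollars, but lowers the pooled fund by 60, which costs Mika their own share of that drop: 2.5/10 × 60 = 15.00.
Net gain = 60 − 15.00 = 45.00. The private return per contributed unit (0.2500) is below 1, so free-riding is indeed the best response regardless of what the others do.

45.00 dollars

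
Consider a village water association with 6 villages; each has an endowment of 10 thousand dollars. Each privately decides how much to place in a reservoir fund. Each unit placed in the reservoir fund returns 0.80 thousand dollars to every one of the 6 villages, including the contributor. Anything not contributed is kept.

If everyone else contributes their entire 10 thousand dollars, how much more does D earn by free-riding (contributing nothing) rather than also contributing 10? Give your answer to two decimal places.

Switching from a contribution of 10 to 0 lets D keep an extra 10 thousand dollars, but lowers the reservoir fund by 10, which costs D their own share of that drop: 0.80 × 10 = 8.00.
Net gain = 10 − 8.00 = 2.00. The private return per contributed unit (0.80) is below 1, so free-riding is indeed the best response regardless of what the others do.

2.00 thousand dollars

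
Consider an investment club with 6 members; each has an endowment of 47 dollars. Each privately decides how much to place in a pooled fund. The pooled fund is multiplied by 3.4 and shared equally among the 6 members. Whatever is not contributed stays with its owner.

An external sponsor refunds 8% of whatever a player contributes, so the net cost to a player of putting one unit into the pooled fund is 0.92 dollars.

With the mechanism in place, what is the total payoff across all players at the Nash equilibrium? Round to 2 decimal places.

Even with the mechanism, each unit contributed returns only (3.4/6) / 0.92 = 0.6159 per unit of net cost, so contributing nothing is still dominant.
At the Nash equilibrium no one contributes; group total payoff = 6 × 47 = 282.

282.00 dollars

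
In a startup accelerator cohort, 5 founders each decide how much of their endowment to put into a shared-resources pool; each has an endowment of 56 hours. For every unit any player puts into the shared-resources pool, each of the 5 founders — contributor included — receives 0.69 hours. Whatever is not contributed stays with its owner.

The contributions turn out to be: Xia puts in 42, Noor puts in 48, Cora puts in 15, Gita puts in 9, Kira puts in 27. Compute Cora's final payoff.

Total contributed: 42 + 48 + 15 + 9 + 27 = 141.
Each receives 0.69 × 141 = 97.29 from the shared-resources pool.
Cora keeps 56 − 15 = 41, so Cora's payoff is 41 + 97.29 = 138.29.

138.29 hours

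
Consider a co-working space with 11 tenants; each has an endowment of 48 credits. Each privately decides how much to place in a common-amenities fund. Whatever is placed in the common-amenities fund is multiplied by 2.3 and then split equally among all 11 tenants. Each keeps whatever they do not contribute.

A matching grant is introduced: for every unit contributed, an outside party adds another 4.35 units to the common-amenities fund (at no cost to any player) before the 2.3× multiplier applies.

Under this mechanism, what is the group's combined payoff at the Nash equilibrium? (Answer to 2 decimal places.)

The effective private return per unit is now 2.3 × 5.35 / 11 = 1.1186 > 1, so every player's dominant strategy flips to full contribution.
At the Nash equilibrium everyone contributes 48. Group total payoff = 2.3 × 5.35 × 528 = 6497.04.

6497.04 credits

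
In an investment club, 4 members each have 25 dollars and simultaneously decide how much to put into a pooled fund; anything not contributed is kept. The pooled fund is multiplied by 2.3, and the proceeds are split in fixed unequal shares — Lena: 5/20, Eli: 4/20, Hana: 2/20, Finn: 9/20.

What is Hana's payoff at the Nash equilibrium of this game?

30.75 dollars

Each unit j contributes comes back to j as 2.3 × (j's share), so j prefers to contribute only if that share exceeds 1/2.3 = 0.4348; otherwise keeping the unit dominates.
Finn alone (share 9/20) is above the threshold, contributing 25; the remaining 3 contribute 0. Total contributed: 25.
Hana keeps 25 and receives 2.3 × 25 × 2/20 = 5.75 from the pooled fund, for a payoff of 30.75.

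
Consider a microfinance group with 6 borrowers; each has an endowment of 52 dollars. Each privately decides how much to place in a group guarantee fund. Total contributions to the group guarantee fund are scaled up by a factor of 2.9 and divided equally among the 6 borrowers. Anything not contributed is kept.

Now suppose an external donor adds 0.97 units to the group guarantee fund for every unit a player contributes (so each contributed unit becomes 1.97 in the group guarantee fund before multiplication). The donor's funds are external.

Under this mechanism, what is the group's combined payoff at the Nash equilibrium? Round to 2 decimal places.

312.00 dollars

The effective private return is 2.9 × 1.97 / 6 = 0.9522, which is still under 1, so the mechanism doesn't change anyone's dominant strategy: zero contribution.
Everyone keeps their endowment and the group total is 6 × 52 = 312.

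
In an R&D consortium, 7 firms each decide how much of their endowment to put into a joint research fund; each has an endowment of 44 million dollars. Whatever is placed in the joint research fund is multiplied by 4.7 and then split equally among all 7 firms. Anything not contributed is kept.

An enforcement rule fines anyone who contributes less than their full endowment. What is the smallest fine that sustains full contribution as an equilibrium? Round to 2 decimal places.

Given the others contribute fully, the best deviation is to contribute 0 (any partial contribution still incurs the fine and gives up units whose private return 0.6714 is below 1).
Deviating from 44 to 0 saves 44 million dollars but forfeits the deviator's share of the drop in the joint research fund: 4.7/7 × 44 = 29.54.
So the deviation gain is 44 − 29.54 = 14.46, and the fine must be at least 14.46 million dollars to wipe it out.

14.46 million dollars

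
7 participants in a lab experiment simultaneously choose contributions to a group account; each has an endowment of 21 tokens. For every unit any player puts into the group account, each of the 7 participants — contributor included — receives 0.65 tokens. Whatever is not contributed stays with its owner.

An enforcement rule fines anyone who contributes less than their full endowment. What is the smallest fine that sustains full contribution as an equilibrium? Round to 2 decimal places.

Given the others contribute fully, the best deviation is to contribute 0 (any partial contribution still incurs the fine and gives up units whose private return 0.65 is below 1).
Deviating from 21 to 0 saves 21 tokens but forfeits the deviator's share of the drop in the group account: 0.65 × 21 = 13.65.
So the deviation gain is 21 − 13.65 = 7.35, and the fine must be at least 7.35 tokens to wipe it out.

7.35 tokens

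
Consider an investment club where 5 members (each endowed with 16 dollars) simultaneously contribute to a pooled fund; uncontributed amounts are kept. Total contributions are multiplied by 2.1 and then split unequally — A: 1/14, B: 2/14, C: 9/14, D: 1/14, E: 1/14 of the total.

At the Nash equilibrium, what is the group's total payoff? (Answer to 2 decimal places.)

Player j's private return per contributed unit is 2.1 × (j's share). Contributing is weakly dominant for j when that share is at least 1/2.1 = 0.4762, and contributing 0 is dominant otherwise.
Only C (9/14) clears that bar, contributing 16; the remaining 4 contribute 0. Total contributed: 16.
The pooled fund pays out 2.1 × 16 = 33.60 in total (split across the unequal shares, but the aggregate is all that matters for the group sum).
The 4 free-riders keep 16 each, adding 64. Group total = 64 + 33.60 = 97.60.

97.60 dollars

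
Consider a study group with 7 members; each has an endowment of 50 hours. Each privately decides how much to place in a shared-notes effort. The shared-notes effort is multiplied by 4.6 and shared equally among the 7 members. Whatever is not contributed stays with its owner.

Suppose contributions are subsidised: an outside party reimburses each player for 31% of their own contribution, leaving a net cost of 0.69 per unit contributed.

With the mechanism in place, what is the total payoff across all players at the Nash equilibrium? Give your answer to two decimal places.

350.00 hours

Even with the mechanism, each unit contributed returns only (4.6/7) / 0.69 = 0.9524 per unit of net cost, so contributing nothing is still dominant.
Everyone keeps their endowment and the group total is 7 × 50 = 350.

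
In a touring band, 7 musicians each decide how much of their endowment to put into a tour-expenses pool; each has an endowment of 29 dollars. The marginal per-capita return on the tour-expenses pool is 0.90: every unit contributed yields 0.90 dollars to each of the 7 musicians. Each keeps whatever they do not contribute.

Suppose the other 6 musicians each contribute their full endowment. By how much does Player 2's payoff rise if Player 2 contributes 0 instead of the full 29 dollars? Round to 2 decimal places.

Switching from a contribution of 29 to 0 lets Player 2 keep an extra 29 dollars, but lowers the tour-expenses pool by 29, which costs Player 2 their own share of that drop: 0.90 × 29 = 26.10.
Net gain = 29 − 26.10 = 2.90. The private return per contributed unit (0.90) is below 1, so free-riding is indeed the best response regardless of what the others do.

2.90 dollars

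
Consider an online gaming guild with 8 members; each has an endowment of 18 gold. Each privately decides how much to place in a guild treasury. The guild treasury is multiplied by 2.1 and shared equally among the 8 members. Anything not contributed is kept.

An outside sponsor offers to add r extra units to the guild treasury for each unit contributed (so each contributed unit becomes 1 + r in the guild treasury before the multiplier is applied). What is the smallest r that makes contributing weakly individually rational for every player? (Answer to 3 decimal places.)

2.810

With matching at rate r, one contributed unit becomes (1 + r) in the guild treasury and returns 2.1 × (1 + r) / 8 to the contributor.
Setting this equal to 1: 1 + r = 8/2.1 = 3.8095.
So the minimum matching rate is r = 3.8095 − 1 = 2.810.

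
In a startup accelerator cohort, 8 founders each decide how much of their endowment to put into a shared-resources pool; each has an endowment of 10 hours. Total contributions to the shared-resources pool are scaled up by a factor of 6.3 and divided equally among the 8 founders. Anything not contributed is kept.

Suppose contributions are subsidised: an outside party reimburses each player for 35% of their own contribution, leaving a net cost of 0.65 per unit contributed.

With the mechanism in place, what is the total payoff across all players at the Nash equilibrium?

532.00 hours

Under the mechanism each unit contributed yields (6.3/8) / 0.65 = 1.2115 back to its contributor per unit of net cost, which exceeds 1, making full contribution the dominant choice for everyone.
At the Nash equilibrium everyone contributes 10. Group total payoff = 8 × (10 × 0.35 + 6.3 × 10) = 532.00.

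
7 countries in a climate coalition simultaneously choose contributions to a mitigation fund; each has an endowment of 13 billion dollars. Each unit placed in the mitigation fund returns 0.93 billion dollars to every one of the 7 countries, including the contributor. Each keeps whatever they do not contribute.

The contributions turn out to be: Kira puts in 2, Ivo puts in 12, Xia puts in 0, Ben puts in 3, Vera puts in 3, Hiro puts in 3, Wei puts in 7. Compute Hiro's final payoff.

37.90 billion dollars

Total contributed: 2 + 12 + 0 + 3 + 3 + 3 + 7 = 30.
Each receives 0.93 × 30 = 27.90 from the mitigation fund.
Hiro keeps 13 − 3 = 10, so Hiro's payoff is 10 + 27.90 = 37.90.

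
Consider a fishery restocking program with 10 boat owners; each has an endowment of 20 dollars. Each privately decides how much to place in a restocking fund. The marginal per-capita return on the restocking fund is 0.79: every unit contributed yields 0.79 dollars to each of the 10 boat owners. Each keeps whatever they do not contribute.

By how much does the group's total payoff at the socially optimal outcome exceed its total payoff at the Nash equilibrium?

The private return per contributed unit is 0.79 < 1, so contributing 0 is dominant for every player. At the Nash equilibrium everyone keeps their 20, and the group total is 10 × 20 = 200.
Each contributed unit returns 7.900 to the group as a whole (0.79 to each of 10 players), which exceeds 1, so the social optimum is full contribution: group total = 7.900 × 200 = 1580.00.
Efficiency loss = 1580.00 − 200 = 1380.00.

1380.00 dollars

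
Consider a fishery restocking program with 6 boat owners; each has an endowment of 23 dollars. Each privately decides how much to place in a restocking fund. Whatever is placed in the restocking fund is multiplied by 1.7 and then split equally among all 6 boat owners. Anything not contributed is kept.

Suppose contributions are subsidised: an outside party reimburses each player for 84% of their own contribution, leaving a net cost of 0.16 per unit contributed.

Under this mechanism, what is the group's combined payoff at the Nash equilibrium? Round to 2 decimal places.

The effective private return per unit is now (1.7/6) / 0.16 = 1.7708 > 1, so every player's dominant strategy flips to full contribution.
At the Nash equilibrium everyone contributes 23. Group total payoff = 6 × (23 × 0.84 + 1.7 × 23) = 350.52.

350.52 dollars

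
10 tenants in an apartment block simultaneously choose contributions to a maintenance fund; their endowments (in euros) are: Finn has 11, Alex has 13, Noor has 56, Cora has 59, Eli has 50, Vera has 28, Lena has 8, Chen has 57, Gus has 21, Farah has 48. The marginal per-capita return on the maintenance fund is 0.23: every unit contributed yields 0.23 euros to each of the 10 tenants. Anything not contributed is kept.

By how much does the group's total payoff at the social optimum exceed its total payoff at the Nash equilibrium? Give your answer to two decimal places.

The private return per contributed unit is 0.23 < 1 for everyone, so the Nash equilibrium is zero contribution and the group total is Σ E_j = 11 + 13 + 56 + 59 + 50 + 28 + 8 + 57 + 21 + 48 = 351.
Each contributed unit returns 2.300 to the group, so the social optimum is full contribution by everyone: group total = 2.300 × 351 = 807.30.
Efficiency loss = (2.300 − 1) × 351 = 456.30.

456.30 euros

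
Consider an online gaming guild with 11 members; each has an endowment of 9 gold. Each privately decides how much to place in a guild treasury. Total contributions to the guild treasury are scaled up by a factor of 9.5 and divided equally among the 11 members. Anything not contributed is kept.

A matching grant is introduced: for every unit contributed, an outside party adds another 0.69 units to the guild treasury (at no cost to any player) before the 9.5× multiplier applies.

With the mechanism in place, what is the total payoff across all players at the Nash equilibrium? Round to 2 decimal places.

Under the mechanism each unit contributed yields 9.5 × 1.69 / 11 = 1.4595 back to its contributor per unit of net cost, which exceeds 1, making full contribution the dominant choice for everyone.
At the Nash equilibrium everyone contributes 9. Group total payoff = 9.5 × 1.69 × 99 = 1589.45.

1589.45 gold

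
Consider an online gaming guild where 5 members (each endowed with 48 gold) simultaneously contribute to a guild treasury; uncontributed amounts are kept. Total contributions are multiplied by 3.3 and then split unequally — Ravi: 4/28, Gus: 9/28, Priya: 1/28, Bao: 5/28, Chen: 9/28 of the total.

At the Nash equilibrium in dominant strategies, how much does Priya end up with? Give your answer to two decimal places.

Each unit j contributes comes back to j as 3.3 × (j's share), so j prefers to contribute only if that share exceeds 1/3.3 = 0.3030; otherwise keeping the unit dominates.
The shares above 0.3030 belong to Gus and Chen, contributing 48 each; the remaining 3 contribute 0. Total contributed: 96.
Priya keeps 48 and receives 3.3 × 96 × 1/28 = 11.31 from the guild treasury, for a payoff of 59.31.

59.31 gold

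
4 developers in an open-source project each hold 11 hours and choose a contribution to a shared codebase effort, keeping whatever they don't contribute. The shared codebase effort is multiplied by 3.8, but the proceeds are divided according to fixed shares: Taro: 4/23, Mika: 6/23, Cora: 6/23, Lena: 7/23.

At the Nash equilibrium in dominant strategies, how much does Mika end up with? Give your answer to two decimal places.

A player with share s gets back 3.8·s per unit contributed, so full contribution is dominant for anyone with s > 1/3.8 = 0.2632 and zero contribution is dominant for anyone below.
Lena alone (share 7/23) is above the threshold, contributing 11; the remaining 3 contribute 0. Total contributed: 11.
Mika keeps 11 and receives 3.8 × 11 × 6/23 = 10.90 from the shared codebase effort, for a payoff of 21.90.

21.90 hours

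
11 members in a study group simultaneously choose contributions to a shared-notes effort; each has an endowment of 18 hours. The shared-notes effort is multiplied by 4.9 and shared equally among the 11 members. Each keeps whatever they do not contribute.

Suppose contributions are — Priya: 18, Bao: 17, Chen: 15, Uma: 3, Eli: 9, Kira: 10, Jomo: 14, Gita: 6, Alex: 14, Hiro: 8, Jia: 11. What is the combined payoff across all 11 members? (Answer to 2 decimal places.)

685.50 hours

Total contributed: 18 + 17 + 15 + 3 + 9 + 10 + 14 + 6 + 14 + 8 + 11 = 125; total kept: 11 × 18 − 125 = 73.
The shared-notes effort pays out 4.9 × 125 = 612.50 in aggregate.
Group total = 73 + 612.50 = 685.50.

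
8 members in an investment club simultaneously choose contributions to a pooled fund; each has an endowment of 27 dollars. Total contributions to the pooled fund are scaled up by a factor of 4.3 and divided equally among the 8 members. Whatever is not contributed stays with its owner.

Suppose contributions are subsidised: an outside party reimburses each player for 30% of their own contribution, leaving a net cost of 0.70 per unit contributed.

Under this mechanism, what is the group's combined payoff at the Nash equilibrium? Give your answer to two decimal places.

216.00 dollars

With the mechanism, a contributed unit returns (4.3/8) / 0.70 = 0.7679 per unit of net cost — still below 1 — so contributing 0 remains dominant for every player.
Everyone keeps their endowment and the group total is 8 × 27 = 216.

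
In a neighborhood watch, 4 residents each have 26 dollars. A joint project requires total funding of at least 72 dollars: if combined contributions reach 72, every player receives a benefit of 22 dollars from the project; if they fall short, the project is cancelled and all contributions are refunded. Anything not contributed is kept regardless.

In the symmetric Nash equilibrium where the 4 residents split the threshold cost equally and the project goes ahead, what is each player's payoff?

Equal share of the threshold: 72/4 = 18.
At this profile no one gains by cutting their contribution: any cut drops the total below 72, the project is cancelled, contributions are refunded, and the deviator ends with 26, which is less than 26 − 18 + 22 = 30. Contributing more than 18 just wastes the excess. So contributing exactly 18 is a best response.
Each player's payoff: 26 − 18 + 22 = 30.

30 dollars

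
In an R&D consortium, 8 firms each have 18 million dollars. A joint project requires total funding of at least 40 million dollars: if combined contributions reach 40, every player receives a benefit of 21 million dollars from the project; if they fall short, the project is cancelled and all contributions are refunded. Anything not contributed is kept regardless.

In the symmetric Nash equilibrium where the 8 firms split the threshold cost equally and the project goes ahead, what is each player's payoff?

34 million dollars

Equal share of the threshold: 40/8 = 5.
At this profile no one gains by cutting their contribution: any cut drops the total below 40, the project is cancelled, contributions are refunded, and the deviator ends with 18, which is less than 18 − 5 + 21 = 34. Contributing more than 5 just wastes the excess. So contributing exactly 5 is a best response.
Each player's payoff: 18 − 5 + 21 = 34.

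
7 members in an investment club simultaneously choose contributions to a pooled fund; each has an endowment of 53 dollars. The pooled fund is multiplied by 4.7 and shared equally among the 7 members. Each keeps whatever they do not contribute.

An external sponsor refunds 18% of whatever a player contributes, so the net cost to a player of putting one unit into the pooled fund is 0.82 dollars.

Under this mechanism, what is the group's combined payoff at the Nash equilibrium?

Even with the mechanism, each unit contributed returns only (4.7/7) / 0.82 = 0.8188 per unit of net cost, so contributing nothing is still dominant.
At the Nash equilibrium no one contributes; group total payoff = 7 × 53 = 371.

371.00 dollars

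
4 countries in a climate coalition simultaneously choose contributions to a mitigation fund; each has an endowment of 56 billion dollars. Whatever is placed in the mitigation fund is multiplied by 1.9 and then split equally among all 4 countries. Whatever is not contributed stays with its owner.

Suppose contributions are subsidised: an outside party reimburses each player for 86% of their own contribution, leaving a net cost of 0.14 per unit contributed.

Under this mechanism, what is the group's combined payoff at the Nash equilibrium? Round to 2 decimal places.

618.24 billion dollars

With the mechanism, a contributed unit returns (1.9/4) / 0.14 = 3.3929 per unit of net cost to the contributor — now above 1 — so contributing fully is weakly dominant for every player.
At the Nash equilibrium everyone contributes 56. Group total payoff = 4 × (56 × 0.86 + 1.9 × 56) = 618.24.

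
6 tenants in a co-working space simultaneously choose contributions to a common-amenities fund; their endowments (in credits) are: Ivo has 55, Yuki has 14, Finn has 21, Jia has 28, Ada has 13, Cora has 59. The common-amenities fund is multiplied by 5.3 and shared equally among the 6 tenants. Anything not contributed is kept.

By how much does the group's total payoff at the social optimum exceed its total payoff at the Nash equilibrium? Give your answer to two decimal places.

The private return per contributed unit is 5.3/6 = 0.8833 < 1 for every player regardless of endowment, so the Nash equilibrium is zero contribution and the group total is Σ E_j = 55 + 14 + 21 + 28 + 13 + 59 = 190.
Each contributed unit returns 5.300 to the group, so the social optimum is full contribution by everyone: group total = 5.300 × 190 = 1007.00.
Efficiency loss = (5.300 − 1) × 190 = 817.00.

817.00 credits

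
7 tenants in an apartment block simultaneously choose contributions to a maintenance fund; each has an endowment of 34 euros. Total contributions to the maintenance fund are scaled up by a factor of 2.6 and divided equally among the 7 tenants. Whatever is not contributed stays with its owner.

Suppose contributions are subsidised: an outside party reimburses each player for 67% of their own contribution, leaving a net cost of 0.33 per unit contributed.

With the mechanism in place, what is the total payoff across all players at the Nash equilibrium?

With the mechanism, a contributed unit returns (2.6/7) / 0.33 = 1.1255 per unit of net cost to the contributor — now above 1 — so contributing fully is weakly dominant for every player.
At the Nash equilibrium everyone contributes 34. Group total payoff = 7 × (34 × 0.67 + 2.6 × 34) = 778.26.

778.26 euros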